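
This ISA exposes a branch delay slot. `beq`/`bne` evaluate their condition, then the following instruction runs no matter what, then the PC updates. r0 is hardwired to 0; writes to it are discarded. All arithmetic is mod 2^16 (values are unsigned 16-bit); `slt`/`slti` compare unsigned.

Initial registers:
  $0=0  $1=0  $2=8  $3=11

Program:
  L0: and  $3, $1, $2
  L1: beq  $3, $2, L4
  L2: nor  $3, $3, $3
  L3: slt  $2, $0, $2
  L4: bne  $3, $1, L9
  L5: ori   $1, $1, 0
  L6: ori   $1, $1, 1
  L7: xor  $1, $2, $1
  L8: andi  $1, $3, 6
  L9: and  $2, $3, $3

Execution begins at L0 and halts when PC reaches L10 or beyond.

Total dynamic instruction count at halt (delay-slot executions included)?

7

#0 and  $3, $1, $2 ; 0/0/8/0
#1 beq  $3, $2, L4 ; 0/0/8/0 ; →fallthru
#2 nor  $3, $3, $3 ; 0/0/8/65535
#3 slt  $2, $0, $2 ; 0/0/1/65535
#4 bne  $3, $1, L9 ; 0/0/1/65535 ; →target
#5 ori   $1, $1, 0 ; 0/0/1/65535
#9 and  $2, $3, $3 ; 0/0/65535/65535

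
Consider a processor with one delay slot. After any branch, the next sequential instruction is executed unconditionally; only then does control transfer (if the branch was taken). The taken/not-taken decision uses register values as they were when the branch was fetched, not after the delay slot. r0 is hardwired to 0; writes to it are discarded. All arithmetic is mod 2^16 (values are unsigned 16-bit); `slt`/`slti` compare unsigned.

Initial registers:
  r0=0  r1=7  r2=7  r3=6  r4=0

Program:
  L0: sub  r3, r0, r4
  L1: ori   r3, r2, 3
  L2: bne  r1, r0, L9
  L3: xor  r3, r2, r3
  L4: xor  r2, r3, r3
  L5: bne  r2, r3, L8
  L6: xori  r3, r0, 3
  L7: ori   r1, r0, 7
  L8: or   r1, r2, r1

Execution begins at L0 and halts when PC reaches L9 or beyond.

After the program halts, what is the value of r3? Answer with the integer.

0

PC=0  sub  r3, r0, r4        | r0=0 r1=7 r2=7 r3=0 r4=0
PC=1  ori   r3, r2, 3        | r0=0 r1=7 r2=7 r3=7 r4=0
PC=2  bne  r1, r0, L9        | r0=0 r1=7 r2=7 r3=7 r4=0  [TAKEN]
PC=3  xor  r3, r2, r3        | r0=0 r1=7 r2=7 r3=0 r4=0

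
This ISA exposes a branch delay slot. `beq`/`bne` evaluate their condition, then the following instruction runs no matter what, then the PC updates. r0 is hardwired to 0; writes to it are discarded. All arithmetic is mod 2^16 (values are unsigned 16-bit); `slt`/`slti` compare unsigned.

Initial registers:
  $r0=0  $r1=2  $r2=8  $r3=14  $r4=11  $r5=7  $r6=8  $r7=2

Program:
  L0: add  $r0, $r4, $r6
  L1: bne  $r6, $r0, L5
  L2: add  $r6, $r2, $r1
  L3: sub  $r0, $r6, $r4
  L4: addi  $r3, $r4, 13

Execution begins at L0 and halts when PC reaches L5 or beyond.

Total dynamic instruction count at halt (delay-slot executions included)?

[0] add  $r0, $r4, $r6  →  {$r0:0, $r1:2, $r2:8, $r3:14, $r4:11, $r5:7, $r6:8, $r7:2}
[1] bne  $r6, $r0, L5  →  {$r0:0, $r1:2, $r2:8, $r3:14, $r4:11, $r5:7, $r6:8, $r7:2}  ⟨branch taken⟩
[2] add  $r6, $r2, $r1  →  {$r0:0, $r1:2, $r2:8, $r3:14, $r4:11, $r5:7, $r6:10, $r7:2}

3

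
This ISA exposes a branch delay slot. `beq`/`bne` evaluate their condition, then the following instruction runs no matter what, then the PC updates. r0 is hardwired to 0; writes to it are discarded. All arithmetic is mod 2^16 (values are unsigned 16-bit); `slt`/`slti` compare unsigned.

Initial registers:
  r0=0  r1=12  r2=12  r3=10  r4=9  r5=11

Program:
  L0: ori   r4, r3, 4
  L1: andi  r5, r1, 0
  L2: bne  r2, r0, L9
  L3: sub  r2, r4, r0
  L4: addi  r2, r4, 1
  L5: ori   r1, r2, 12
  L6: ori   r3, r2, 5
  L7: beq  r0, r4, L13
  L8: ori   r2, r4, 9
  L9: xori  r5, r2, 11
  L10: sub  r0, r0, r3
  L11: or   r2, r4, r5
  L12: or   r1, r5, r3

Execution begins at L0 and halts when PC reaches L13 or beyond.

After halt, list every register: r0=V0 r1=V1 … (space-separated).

#0 ori   r4, r3, 4 ; 0/12/12/10/14/11
#1 andi  r5, r1, 0 ; 0/12/12/10/14/0
#2 bne  r2, r0, L9 ; 0/12/12/10/14/0 ; →target
#3 sub  r2, r4, r0 ; 0/12/14/10/14/0
#9 xori  r5, r2, 11 ; 0/12/14/10/14/5
#10 sub  r0, r0, r3 ; 0/12/14/10/14/5
#11 or   r2, r4, r5 ; 0/12/15/10/14/5
#12 or   r1, r5, r3 ; 0/15/15/10/14/5

r0=0 r1=15 r2=15 r3=10 r4=14 r5=5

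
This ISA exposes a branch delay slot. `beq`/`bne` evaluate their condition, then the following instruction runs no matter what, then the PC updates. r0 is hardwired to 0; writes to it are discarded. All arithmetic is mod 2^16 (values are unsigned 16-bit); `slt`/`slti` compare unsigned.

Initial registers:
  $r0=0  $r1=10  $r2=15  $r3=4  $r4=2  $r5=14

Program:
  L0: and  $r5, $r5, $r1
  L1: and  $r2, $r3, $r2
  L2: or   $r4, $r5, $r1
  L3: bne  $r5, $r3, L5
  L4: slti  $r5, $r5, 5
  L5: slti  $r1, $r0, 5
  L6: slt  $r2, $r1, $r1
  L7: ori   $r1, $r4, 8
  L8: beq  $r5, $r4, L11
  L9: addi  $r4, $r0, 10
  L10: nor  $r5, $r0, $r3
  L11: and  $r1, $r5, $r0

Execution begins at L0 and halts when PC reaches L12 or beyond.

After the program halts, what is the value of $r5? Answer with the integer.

65531

#0 and  $r5, $r5, $r1 ; 0/10/15/4/2/10
#1 and  $r2, $r3, $r2 ; 0/10/4/4/2/10
#2 or   $r4, $r5, $r1 ; 0/10/4/4/10/10
#3 bne  $r5, $r3, L5 ; 0/10/4/4/10/10 ; →target
#4 slti  $r5, $r5, 5 ; 0/10/4/4/10/0
#5 slti  $r1, $r0, 5 ; 0/1/4/4/10/0
#6 slt  $r2, $r1, $r1 ; 0/1/0/4/10/0
#7 ori   $r1, $r4, 8 ; 0/10/0/4/10/0
#8 beq  $r5, $r4, L11 ; 0/10/0/4/10/0 ; →fallthru
#9 addi  $r4, $r0, 10 ; 0/10/0/4/10/0
#10 nor  $r5, $r0, $r3 ; 0/10/0/4/10/65531
#11 and  $r1, $r5, $r0 ; 0/0/0/4/10/65531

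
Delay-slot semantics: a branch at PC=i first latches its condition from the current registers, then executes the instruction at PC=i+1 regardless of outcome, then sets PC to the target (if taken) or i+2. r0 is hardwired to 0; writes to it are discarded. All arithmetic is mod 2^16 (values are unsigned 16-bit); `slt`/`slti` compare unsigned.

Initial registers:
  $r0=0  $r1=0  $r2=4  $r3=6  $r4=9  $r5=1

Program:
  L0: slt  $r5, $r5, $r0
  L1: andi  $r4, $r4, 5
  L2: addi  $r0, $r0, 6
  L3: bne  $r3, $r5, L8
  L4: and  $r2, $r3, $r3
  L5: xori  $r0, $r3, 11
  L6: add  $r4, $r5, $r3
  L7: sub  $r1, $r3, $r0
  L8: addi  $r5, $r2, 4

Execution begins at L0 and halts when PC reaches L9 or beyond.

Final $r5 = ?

10

  step pc=0: slt  $r5, $r5, $r0  regs=(0,0,4,6,9,0)
  step pc=1: andi  $r4, $r4, 5  regs=(0,0,4,6,1,0)
  step pc=2: addi  $r0, $r0, 6  regs=(0,0,4,6,1,0)
  step pc=3: bne  $r3, $r5, L8  cond=T  regs=(0,0,4,6,1,0)
  step pc=4: and  $r2, $r3, $r3  regs=(0,0,6,6,1,0)
  step pc=8: addi  $r5, $r2, 4  regs=(0,0,6,6,1,10)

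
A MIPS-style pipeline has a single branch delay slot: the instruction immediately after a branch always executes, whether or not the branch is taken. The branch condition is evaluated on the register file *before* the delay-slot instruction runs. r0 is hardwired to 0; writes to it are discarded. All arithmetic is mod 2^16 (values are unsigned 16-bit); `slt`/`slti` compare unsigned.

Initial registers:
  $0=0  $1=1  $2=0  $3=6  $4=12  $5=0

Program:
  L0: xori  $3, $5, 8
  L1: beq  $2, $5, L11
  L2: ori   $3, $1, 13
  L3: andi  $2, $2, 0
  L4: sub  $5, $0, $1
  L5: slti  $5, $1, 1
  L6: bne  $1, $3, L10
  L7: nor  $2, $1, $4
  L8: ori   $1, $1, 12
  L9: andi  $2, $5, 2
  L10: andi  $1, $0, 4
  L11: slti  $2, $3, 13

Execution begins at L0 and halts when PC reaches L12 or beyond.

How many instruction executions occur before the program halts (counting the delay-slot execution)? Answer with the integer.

[0] xori  $3, $5, 8  →  {$0:0, $1:1, $2:0, $3:8, $4:12, $5:0}
[1] beq  $2, $5, L11  →  {$0:0, $1:1, $2:0, $3:8, $4:12, $5:0}  ⟨branch taken⟩
[2] ori   $3, $1, 13  →  {$0:0, $1:1, $2:0, $3:13, $4:12, $5:0}
[11] slti  $2, $3, 13  →  {$0:0, $1:1, $2:0, $3:13, $4:12, $5:0}

4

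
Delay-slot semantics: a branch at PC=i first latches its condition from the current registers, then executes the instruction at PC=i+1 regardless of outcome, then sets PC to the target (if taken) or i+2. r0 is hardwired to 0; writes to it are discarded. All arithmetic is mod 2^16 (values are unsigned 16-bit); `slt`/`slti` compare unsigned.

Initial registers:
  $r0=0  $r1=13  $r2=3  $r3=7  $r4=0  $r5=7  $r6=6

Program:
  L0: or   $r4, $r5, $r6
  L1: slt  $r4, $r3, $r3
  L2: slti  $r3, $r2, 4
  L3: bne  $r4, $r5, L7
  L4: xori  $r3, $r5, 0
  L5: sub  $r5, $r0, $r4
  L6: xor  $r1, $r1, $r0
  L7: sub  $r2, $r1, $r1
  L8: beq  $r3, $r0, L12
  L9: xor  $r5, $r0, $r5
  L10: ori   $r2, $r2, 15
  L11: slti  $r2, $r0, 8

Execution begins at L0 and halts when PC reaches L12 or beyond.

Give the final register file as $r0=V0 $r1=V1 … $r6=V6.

  step pc=0: or   $r4, $r5, $r6  regs=(0,13,3,7,7,7,6)
  step pc=1: slt  $r4, $r3, $r3  regs=(0,13,3,7,0,7,6)
  step pc=2: slti  $r3, $r2, 4  regs=(0,13,3,1,0,7,6)
  step pc=3: bne  $r4, $r5, L7  cond=T  regs=(0,13,3,1,0,7,6)
  step pc=4: xori  $r3, $r5, 0  regs=(0,13,3,7,0,7,6)
  step pc=7: sub  $r2, $r1, $r1  regs=(0,13,0,7,0,7,6)
  step pc=8: beq  $r3, $r0, L12  cond=F  regs=(0,13,0,7,0,7,6)
  step pc=9: xor  $r5, $r0, $r5  regs=(0,13,0,7,0,7,6)
  step pc=10: ori   $r2, $r2, 15  regs=(0,13,15,7,0,7,6)
  step pc=11: slti  $r2, $r0, 8  regs=(0,13,1,7,0,7,6)

$r0=0 $r1=13 $r2=1 $r3=7 $r4=0 $r5=7 $r6=6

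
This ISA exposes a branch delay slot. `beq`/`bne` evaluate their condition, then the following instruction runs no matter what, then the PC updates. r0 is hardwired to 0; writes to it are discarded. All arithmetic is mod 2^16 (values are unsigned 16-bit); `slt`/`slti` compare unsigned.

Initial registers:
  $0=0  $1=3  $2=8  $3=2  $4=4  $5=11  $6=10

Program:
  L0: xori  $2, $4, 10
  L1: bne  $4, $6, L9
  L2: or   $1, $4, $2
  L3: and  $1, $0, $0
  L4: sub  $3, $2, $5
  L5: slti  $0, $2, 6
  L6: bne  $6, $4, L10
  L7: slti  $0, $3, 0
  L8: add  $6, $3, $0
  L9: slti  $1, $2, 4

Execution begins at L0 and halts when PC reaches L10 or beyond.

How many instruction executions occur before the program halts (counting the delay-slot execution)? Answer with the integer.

#0 xori  $2, $4, 10 ; 0/3/14/2/4/11/10
#1 bne  $4, $6, L9 ; 0/3/14/2/4/11/10 ; →target
#2 or   $1, $4, $2 ; 0/14/14/2/4/11/10
#9 slti  $1, $2, 4 ; 0/0/14/2/4/11/10

4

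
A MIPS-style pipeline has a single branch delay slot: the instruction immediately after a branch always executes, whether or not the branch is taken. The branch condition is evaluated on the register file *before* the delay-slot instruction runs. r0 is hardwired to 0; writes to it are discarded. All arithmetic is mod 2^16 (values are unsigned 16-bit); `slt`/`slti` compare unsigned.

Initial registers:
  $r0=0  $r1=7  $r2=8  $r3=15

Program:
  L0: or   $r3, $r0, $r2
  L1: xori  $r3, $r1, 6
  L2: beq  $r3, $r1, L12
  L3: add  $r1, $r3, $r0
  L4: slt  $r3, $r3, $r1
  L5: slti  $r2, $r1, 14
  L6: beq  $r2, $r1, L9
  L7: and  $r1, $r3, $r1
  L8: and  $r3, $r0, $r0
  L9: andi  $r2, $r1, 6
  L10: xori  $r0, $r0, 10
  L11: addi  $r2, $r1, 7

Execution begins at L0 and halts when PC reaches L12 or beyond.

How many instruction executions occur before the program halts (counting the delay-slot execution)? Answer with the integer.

11

PC=0  or   $r3, $r0, $r2     | $r0=0 $r1=7 $r2=8 $r3=8
PC=1  xori  $r3, $r1, 6      | $r0=0 $r1=7 $r2=8 $r3=1
PC=2  beq  $r3, $r1, L12     | $r0=0 $r1=7 $r2=8 $r3=1  [not taken]
PC=3  add  $r1, $r3, $r0     | $r0=0 $r1=1 $r2=8 $r3=1
PC=4  slt  $r3, $r3, $r1     | $r0=0 $r1=1 $r2=8 $r3=0
PC=5  slti  $r2, $r1, 14     | $r0=0 $r1=1 $r2=1 $r3=0
PC=6  beq  $r2, $r1, L9      | $r0=0 $r1=1 $r2=1 $r3=0  [TAKEN]
PC=7  and  $r1, $r3, $r1     | $r0=0 $r1=0 $r2=1 $r3=0
PC=9  andi  $r2, $r1, 6      | $r0=0 $r1=0 $r2=0 $r3=0
PC=10 xori  $r0, $r0, 10     | $r0=0 $r1=0 $r2=0 $r3=0
PC=11 addi  $r2, $r1, 7      | $r0=0 $r1=0 $r2=7 $r3=0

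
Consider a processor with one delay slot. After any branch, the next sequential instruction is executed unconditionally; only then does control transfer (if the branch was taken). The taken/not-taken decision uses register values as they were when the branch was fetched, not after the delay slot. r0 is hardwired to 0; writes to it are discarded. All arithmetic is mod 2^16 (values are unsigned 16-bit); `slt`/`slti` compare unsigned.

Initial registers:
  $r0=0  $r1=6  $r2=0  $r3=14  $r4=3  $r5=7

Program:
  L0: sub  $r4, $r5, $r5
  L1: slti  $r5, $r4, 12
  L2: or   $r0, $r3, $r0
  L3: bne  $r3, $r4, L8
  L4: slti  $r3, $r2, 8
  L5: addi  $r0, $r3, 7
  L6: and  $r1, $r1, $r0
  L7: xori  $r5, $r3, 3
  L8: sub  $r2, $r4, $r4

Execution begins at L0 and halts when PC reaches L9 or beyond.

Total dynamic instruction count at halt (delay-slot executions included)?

[0] sub  $r4, $r5, $r5  →  {$r0:0, $r1:6, $r2:0, $r3:14, $r4:0, $r5:7}
[1] slti  $r5, $r4, 12  →  {$r0:0, $r1:6, $r2:0, $r3:14, $r4:0, $r5:1}
[2] or   $r0, $r3, $r0  →  {$r0:0, $r1:6, $r2:0, $r3:14, $r4:0, $r5:1}
[3] bne  $r3, $r4, L8  →  {$r0:0, $r1:6, $r2:0, $r3:14, $r4:0, $r5:1}  ⟨branch taken⟩
[4] slti  $r3, $r2, 8  →  {$r0:0, $r1:6, $r2:0, $r3:1, $r4:0, $r5:1}
[8] sub  $r2, $r4, $r4  →  {$r0:0, $r1:6, $r2:0, $r3:1, $r4:0, $r5:1}

6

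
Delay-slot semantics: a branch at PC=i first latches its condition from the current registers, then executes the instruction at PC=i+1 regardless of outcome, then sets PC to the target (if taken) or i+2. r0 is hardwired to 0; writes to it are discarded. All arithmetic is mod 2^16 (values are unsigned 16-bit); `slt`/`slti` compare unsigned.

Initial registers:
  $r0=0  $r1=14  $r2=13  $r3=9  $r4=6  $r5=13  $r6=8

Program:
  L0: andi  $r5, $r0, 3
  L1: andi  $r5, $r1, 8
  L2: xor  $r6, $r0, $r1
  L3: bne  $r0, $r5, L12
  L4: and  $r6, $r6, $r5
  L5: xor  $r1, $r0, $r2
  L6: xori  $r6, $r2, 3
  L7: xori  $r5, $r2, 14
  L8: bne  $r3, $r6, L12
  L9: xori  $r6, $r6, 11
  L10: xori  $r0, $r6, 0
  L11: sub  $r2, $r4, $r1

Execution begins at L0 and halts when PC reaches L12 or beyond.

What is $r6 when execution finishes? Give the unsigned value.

#0 andi  $r5, $r0, 3 ; 0/14/13/9/6/0/8
#1 andi  $r5, $r1, 8 ; 0/14/13/9/6/8/8
#2 xor  $r6, $r0, $r1 ; 0/14/13/9/6/8/14
#3 bne  $r0, $r5, L12 ; 0/14/13/9/6/8/14 ; →target
#4 and  $r6, $r6, $r5 ; 0/14/13/9/6/8/8

8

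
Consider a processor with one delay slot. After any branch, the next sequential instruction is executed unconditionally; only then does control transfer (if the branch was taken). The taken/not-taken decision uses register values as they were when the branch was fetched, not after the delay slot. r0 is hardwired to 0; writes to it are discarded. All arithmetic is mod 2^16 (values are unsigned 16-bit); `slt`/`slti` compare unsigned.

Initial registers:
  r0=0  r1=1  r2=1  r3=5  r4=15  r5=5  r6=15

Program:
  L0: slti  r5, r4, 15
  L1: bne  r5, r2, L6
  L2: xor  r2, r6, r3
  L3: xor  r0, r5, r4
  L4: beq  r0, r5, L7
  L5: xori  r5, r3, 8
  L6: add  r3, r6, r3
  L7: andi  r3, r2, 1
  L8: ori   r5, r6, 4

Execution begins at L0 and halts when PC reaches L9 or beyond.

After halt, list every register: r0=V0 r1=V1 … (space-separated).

#0 slti  r5, r4, 15 ; 0/1/1/5/15/0/15
#1 bne  r5, r2, L6 ; 0/1/1/5/15/0/15 ; →target
#2 xor  r2, r6, r3 ; 0/1/10/5/15/0/15
#6 add  r3, r6, r3 ; 0/1/10/20/15/0/15
#7 andi  r3, r2, 1 ; 0/1/10/0/15/0/15
#8 ori   r5, r6, 4 ; 0/1/10/0/15/15/15

r0=0 r1=1 r2=10 r3=0 r4=15 r5=15 r6=15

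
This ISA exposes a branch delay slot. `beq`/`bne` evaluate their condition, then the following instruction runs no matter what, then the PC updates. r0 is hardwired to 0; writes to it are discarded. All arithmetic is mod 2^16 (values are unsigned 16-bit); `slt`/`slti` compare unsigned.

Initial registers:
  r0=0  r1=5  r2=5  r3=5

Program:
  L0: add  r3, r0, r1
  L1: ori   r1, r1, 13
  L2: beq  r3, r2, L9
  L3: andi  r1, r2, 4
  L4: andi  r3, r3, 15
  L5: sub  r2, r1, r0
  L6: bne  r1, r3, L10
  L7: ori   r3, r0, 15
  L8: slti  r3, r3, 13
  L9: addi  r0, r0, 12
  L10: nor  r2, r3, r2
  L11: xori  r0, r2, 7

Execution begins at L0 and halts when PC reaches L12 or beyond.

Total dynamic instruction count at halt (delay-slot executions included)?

7

PC=0  add  r3, r0, r1        | r0=0 r1=5 r2=5 r3=5
PC=1  ori   r1, r1, 13       | r0=0 r1=13 r2=5 r3=5
PC=2  beq  r3, r2, L9        | r0=0 r1=13 r2=5 r3=5  [TAKEN]
PC=3  andi  r1, r2, 4        | r0=0 r1=4 r2=5 r3=5
PC=9  addi  r0, r0, 12       | r0=0 r1=4 r2=5 r3=5
PC=10 nor  r2, r3, r2        | r0=0 r1=4 r2=65530 r3=5
PC=11 xori  r0, r2, 7        | r0=0 r1=4 r2=65530 r3=5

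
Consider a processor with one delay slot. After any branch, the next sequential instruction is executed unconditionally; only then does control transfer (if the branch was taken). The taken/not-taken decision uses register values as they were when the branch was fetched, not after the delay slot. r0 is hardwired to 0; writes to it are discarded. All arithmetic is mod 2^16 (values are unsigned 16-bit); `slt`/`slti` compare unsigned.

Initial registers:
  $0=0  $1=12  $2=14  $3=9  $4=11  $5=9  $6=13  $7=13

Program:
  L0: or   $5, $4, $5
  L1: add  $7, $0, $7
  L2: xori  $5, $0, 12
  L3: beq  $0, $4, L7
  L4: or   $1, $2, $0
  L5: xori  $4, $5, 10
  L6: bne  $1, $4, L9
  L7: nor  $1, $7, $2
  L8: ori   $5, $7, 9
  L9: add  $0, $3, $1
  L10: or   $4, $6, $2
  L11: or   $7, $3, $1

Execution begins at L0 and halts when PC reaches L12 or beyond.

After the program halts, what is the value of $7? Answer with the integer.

65529

PC=0  or   $5, $4, $5        | $0=0 $1=12 $2=14 $3=9 $4=11 $5=11 $6=13 $7=13
PC=1  add  $7, $0, $7        | $0=0 $1=12 $2=14 $3=9 $4=11 $5=11 $6=13 $7=13
PC=2  xori  $5, $0, 12       | $0=0 $1=12 $2=14 $3=9 $4=11 $5=12 $6=13 $7=13
PC=3  beq  $0, $4, L7        | $0=0 $1=12 $2=14 $3=9 $4=11 $5=12 $6=13 $7=13  [not taken]
PC=4  or   $1, $2, $0        | $0=0 $1=14 $2=14 $3=9 $4=11 $5=12 $6=13 $7=13
PC=5  xori  $4, $5, 10       | $0=0 $1=14 $2=14 $3=9 $4=6 $5=12 $6=13 $7=13
PC=6  bne  $1, $4, L9        | $0=0 $1=14 $2=14 $3=9 $4=6 $5=12 $6=13 $7=13  [TAKEN]
PC=7  nor  $1, $7, $2        | $0=0 $1=65520 $2=14 $3=9 $4=6 $5=12 $6=13 $7=13
PC=9  add  $0, $3, $1        | $0=0 $1=65520 $2=14 $3=9 $4=6 $5=12 $6=13 $7=13
PC=10 or   $4, $6, $2        | $0=0 $1=65520 $2=14 $3=9 $4=15 $5=12 $6=13 $7=13
PC=11 or   $7, $3, $1        | $0=0 $1=65520 $2=14 $3=9 $4=15 $5=12 $6=13 $7=65529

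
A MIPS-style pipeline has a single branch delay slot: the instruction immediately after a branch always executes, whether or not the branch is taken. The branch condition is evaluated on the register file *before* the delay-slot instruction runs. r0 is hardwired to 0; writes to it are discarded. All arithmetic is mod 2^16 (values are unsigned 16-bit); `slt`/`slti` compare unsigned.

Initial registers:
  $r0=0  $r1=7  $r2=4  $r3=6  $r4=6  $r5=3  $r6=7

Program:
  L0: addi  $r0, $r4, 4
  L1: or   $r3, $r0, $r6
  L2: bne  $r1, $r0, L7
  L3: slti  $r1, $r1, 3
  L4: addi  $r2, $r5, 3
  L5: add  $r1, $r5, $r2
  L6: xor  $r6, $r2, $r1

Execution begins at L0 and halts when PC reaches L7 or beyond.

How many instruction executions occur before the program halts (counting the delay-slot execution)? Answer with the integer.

4

[0] addi  $r0, $r4, 4  →  {$r0:0, $r1:7, $r2:4, $r3:6, $r4:6, $r5:3, $r6:7}
[1] or   $r3, $r0, $r6  →  {$r0:0, $r1:7, $r2:4, $r3:7, $r4:6, $r5:3, $r6:7}
[2] bne  $r1, $r0, L7  →  {$r0:0, $r1:7, $r2:4, $r3:7, $r4:6, $r5:3, $r6:7}  ⟨branch taken⟩
[3] slti  $r1, $r1, 3  →  {$r0:0, $r1:0, $r2:4, $r3:7, $r4:6, $r5:3, $r6:7}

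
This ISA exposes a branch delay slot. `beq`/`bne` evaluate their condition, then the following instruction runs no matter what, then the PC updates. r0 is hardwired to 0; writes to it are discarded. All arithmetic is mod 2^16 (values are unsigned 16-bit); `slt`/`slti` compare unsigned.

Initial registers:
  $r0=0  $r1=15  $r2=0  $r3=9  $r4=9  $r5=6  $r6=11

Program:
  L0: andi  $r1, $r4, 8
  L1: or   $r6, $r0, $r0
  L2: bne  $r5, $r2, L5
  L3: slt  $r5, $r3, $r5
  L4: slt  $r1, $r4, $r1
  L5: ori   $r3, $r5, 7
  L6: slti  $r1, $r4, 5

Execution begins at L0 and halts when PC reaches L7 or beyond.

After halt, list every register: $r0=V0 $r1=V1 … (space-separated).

  step pc=0: andi  $r1, $r4, 8  regs=(0,8,0,9,9,6,11)
  step pc=1: or   $r6, $r0, $r0  regs=(0,8,0,9,9,6,0)
  step pc=2: bne  $r5, $r2, L5  cond=T  regs=(0,8,0,9,9,6,0)
  step pc=3: slt  $r5, $r3, $r5  regs=(0,8,0,9,9,0,0)
  step pc=5: ori   $r3, $r5, 7  regs=(0,8,0,7,9,0,0)
  step pc=6: slti  $r1, $r4, 5  regs=(0,0,0,7,9,0,0)

$r0=0 $r1=0 $r2=0 $r3=7 $r4=9 $r5=0 $r6=0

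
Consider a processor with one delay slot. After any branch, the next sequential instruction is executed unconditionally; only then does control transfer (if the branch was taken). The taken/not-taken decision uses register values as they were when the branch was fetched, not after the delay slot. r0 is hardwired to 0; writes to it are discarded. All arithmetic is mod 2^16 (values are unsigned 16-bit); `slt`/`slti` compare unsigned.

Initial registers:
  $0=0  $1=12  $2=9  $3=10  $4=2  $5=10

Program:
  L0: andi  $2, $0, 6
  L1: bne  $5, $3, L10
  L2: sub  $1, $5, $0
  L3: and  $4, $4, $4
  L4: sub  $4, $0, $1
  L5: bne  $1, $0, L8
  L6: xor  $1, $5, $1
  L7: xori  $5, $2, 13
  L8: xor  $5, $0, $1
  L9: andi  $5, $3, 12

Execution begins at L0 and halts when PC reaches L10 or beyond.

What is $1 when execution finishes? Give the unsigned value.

0

#0 andi  $2, $0, 6 ; 0/12/0/10/2/10
#1 bne  $5, $3, L10 ; 0/12/0/10/2/10 ; →fallthru
#2 sub  $1, $5, $0 ; 0/10/0/10/2/10
#3 and  $4, $4, $4 ; 0/10/0/10/2/10
#4 sub  $4, $0, $1 ; 0/10/0/10/65526/10
#5 bne  $1, $0, L8 ; 0/10/0/10/65526/10 ; →target
#6 xor  $1, $5, $1 ; 0/0/0/10/65526/10
#8 xor  $5, $0, $1 ; 0/0/0/10/65526/0
#9 andi  $5, $3, 12 ; 0/0/0/10/65526/8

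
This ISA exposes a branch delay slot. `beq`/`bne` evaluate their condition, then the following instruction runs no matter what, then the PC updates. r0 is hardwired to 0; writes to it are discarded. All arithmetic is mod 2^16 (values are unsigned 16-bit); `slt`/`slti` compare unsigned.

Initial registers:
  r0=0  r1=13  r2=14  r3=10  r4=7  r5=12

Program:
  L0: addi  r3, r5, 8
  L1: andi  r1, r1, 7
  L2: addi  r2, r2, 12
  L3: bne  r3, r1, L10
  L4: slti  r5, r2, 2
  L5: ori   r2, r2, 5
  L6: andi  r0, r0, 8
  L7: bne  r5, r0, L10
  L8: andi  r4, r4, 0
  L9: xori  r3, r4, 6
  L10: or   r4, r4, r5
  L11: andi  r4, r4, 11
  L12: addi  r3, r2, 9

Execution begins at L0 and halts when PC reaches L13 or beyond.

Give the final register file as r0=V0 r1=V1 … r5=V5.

#0 addi  r3, r5, 8 ; 0/13/14/20/7/12
#1 andi  r1, r1, 7 ; 0/5/14/20/7/12
#2 addi  r2, r2, 12 ; 0/5/26/20/7/12
#3 bne  r3, r1, L10 ; 0/5/26/20/7/12 ; →target
#4 slti  r5, r2, 2 ; 0/5/26/20/7/0
#10 or   r4, r4, r5 ; 0/5/26/20/7/0
#11 andi  r4, r4, 11 ; 0/5/26/20/3/0
#12 addi  r3, r2, 9 ; 0/5/26/35/3/0

r0=0 r1=5 r2=26 r3=35 r4=3 r5=0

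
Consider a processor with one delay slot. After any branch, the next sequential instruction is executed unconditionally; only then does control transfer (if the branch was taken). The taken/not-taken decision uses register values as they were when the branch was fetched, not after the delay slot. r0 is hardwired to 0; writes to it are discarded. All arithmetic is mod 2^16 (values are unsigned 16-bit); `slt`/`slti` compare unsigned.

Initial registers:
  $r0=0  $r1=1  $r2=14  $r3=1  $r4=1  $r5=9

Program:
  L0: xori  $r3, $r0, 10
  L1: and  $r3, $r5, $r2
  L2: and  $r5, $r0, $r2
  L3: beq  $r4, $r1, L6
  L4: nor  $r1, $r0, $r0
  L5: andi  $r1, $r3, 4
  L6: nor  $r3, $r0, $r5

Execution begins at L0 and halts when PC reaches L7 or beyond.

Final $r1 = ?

[0] xori  $r3, $r0, 10  →  {$r0:0, $r1:1, $r2:14, $r3:10, $r4:1, $r5:9}
[1] and  $r3, $r5, $r2  →  {$r0:0, $r1:1, $r2:14, $r3:8, $r4:1, $r5:9}
[2] and  $r5, $r0, $r2  →  {$r0:0, $r1:1, $r2:14, $r3:8, $r4:1, $r5:0}
[3] beq  $r4, $r1, L6  →  {$r0:0, $r1:1, $r2:14, $r3:8, $r4:1, $r5:0}  ⟨branch taken⟩
[4] nor  $r1, $r0, $r0  →  {$r0:0, $r1:65535, $r2:14, $r3:8, $r4:1, $r5:0}
[6] nor  $r3, $r0, $r5  →  {$r0:0, $r1:65535, $r2:14, $r3:65535, $r4:1, $r5:0}

65535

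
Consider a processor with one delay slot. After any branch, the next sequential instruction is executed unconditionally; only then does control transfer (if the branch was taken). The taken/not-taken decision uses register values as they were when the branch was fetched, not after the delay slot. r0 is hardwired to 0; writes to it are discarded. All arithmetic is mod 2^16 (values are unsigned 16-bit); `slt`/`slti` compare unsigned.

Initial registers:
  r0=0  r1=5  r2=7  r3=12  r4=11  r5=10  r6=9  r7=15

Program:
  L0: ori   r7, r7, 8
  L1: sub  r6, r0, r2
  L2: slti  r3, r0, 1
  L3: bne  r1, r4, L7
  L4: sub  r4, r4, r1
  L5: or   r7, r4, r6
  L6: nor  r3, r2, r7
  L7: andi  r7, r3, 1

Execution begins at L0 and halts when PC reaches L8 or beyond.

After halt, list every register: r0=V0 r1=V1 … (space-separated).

r0=0 r1=5 r2=7 r3=1 r4=6 r5=10 r6=65529 r7=1

  step pc=0: ori   r7, r7, 8  regs=(0,5,7,12,11,10,9,15)
  step pc=1: sub  r6, r0, r2  regs=(0,5,7,12,11,10,65529,15)
  step pc=2: slti  r3, r0, 1  regs=(0,5,7,1,11,10,65529,15)
  step pc=3: bne  r1, r4, L7  cond=T  regs=(0,5,7,1,11,10,65529,15)
  step pc=4: sub  r4, r4, r1  regs=(0,5,7,1,6,10,65529,15)
  step pc=7: andi  r7, r3, 1  regs=(0,5,7,1,6,10,65529,1)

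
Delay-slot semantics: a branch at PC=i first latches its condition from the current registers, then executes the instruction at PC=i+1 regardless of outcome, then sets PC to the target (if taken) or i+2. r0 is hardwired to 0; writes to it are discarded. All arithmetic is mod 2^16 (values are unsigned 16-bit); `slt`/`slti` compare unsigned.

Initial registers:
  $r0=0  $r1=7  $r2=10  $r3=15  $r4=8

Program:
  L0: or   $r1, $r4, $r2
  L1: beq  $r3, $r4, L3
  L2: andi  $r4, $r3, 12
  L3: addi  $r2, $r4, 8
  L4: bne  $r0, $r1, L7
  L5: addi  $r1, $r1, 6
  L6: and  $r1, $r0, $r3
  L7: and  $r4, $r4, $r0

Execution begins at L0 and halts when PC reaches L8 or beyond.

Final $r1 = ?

#0 or   $r1, $r4, $r2 ; 0/10/10/15/8
#1 beq  $r3, $r4, L3 ; 0/10/10/15/8 ; →fallthru
#2 andi  $r4, $r3, 12 ; 0/10/10/15/12
#3 addi  $r2, $r4, 8 ; 0/10/20/15/12
#4 bne  $r0, $r1, L7 ; 0/10/20/15/12 ; →target
#5 addi  $r1, $r1, 6 ; 0/16/20/15/12
#7 and  $r4, $r4, $r0 ; 0/16/20/15/0

16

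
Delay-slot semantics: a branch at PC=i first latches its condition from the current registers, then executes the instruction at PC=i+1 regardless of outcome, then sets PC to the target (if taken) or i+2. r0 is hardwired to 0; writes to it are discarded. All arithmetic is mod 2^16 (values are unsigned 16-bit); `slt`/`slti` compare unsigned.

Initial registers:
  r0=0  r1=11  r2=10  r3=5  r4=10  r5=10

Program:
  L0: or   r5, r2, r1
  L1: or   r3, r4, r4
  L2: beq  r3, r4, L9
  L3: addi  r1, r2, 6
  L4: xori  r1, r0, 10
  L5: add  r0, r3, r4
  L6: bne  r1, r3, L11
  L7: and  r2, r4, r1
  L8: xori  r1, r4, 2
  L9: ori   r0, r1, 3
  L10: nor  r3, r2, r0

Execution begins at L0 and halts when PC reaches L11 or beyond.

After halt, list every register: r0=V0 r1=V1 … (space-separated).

r0=0 r1=16 r2=10 r3=65525 r4=10 r5=11

#0 or   r5, r2, r1 ; 0/11/10/5/10/11
#1 or   r3, r4, r4 ; 0/11/10/10/10/11
#2 beq  r3, r4, L9 ; 0/11/10/10/10/11 ; →target
#3 addi  r1, r2, 6 ; 0/16/10/10/10/11
#9 ori   r0, r1, 3 ; 0/16/10/10/10/11
#10 nor  r3, r2, r0 ; 0/16/10/65525/10/11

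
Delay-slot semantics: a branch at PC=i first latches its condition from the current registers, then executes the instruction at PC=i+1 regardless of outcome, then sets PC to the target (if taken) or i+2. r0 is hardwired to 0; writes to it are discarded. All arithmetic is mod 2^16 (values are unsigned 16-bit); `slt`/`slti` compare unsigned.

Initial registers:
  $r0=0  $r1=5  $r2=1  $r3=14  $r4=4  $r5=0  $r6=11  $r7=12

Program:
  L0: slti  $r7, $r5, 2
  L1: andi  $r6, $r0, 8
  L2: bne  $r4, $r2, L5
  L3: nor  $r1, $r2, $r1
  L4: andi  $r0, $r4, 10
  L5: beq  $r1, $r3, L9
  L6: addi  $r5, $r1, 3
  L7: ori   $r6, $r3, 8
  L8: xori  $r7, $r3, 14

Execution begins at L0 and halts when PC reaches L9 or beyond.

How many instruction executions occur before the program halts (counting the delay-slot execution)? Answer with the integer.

[0] slti  $r7, $r5, 2  →  {$r0:0, $r1:5, $r2:1, $r3:14, $r4:4, $r5:0, $r6:11, $r7:1}
[1] andi  $r6, $r0, 8  →  {$r0:0, $r1:5, $r2:1, $r3:14, $r4:4, $r5:0, $r6:0, $r7:1}
[2] bne  $r4, $r2, L5  →  {$r0:0, $r1:5, $r2:1, $r3:14, $r4:4, $r5:0, $r6:0, $r7:1}  ⟨branch taken⟩
[3] nor  $r1, $r2, $r1  →  {$r0:0, $r1:65530, $r2:1, $r3:14, $r4:4, $r5:0, $r6:0, $r7:1}
[5] beq  $r1, $r3, L9  →  {$r0:0, $r1:65530, $r2:1, $r3:14, $r4:4, $r5:0, $r6:0, $r7:1}  ⟨branch fallthrough⟩
[6] addi  $r5, $r1, 3  →  {$r0:0, $r1:65530, $r2:1, $r3:14, $r4:4, $r5:65533, $r6:0, $r7:1}
[7] ori   $r6, $r3, 8  →  {$r0:0, $r1:65530, $r2:1, $r3:14, $r4:4, $r5:65533, $r6:14, $r7:1}
[8] xori  $r7, $r3, 14  →  {$r0:0, $r1:65530, $r2:1, $r3:14, $r4:4, $r5:65533, $r6:14, $r7:0}

8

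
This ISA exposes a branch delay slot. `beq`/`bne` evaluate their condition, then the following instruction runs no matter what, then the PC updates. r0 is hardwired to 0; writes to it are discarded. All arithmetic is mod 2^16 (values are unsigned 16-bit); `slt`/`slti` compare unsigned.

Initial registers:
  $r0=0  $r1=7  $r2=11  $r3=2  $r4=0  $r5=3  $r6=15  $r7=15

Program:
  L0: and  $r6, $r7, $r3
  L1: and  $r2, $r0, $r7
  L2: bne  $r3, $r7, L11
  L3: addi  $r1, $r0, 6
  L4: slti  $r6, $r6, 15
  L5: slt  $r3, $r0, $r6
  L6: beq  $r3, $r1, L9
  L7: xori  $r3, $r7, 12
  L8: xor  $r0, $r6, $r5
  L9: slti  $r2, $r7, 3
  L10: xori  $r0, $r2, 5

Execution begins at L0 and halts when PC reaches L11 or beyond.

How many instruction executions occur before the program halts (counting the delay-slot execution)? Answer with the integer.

4

PC=0  and  $r6, $r7, $r3     | $r0=0 $r1=7 $r2=11 $r3=2 $r4=0 $r5=3 $r6=2 $r7=15
PC=1  and  $r2, $r0, $r7     | $r0=0 $r1=7 $r2=0 $r3=2 $r4=0 $r5=3 $r6=2 $r7=15
PC=2  bne  $r3, $r7, L11     | $r0=0 $r1=7 $r2=0 $r3=2 $r4=0 $r5=3 $r6=2 $r7=15  [TAKEN]
PC=3  addi  $r1, $r0, 6      | $r0=0 $r1=6 $r2=0 $r3=2 $r4=0 $r5=3 $r6=2 $r7=15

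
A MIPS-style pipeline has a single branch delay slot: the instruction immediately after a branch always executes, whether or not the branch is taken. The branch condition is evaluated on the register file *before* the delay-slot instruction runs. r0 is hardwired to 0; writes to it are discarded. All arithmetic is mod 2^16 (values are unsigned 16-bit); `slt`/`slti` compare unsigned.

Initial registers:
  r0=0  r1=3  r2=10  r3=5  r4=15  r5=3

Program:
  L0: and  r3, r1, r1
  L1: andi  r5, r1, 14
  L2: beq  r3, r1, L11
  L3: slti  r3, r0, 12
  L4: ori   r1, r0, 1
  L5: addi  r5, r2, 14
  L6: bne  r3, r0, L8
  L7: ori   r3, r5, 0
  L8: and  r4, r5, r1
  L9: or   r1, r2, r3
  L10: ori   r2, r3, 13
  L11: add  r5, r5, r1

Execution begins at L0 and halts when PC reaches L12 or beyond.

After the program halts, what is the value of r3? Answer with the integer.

[0] and  r3, r1, r1  →  {r0:0, r1:3, r2:10, r3:3, r4:15, r5:3}
[1] andi  r5, r1, 14  →  {r0:0, r1:3, r2:10, r3:3, r4:15, r5:2}
[2] beq  r3, r1, L11  →  {r0:0, r1:3, r2:10, r3:3, r4:15, r5:2}  ⟨branch taken⟩
[3] slti  r3, r0, 12  →  {r0:0, r1:3, r2:10, r3:1, r4:15, r5:2}
[11] add  r5, r5, r1  →  {r0:0, r1:3, r2:10, r3:1, r4:15, r5:5}

1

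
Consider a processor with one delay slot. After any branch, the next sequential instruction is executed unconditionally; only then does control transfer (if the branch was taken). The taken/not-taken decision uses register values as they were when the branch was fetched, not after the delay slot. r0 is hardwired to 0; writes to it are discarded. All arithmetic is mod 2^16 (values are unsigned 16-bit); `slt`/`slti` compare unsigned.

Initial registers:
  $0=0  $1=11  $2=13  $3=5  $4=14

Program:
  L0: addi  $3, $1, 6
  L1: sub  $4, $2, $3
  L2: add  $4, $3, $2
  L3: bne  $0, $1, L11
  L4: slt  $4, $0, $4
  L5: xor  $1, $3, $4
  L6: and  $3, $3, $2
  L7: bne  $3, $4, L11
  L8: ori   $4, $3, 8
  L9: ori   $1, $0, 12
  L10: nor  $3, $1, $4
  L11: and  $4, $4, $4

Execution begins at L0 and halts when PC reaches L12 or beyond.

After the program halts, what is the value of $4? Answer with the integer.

[0] addi  $3, $1, 6  →  {$0:0, $1:11, $2:13, $3:17, $4:14}
[1] sub  $4, $2, $3  →  {$0:0, $1:11, $2:13, $3:17, $4:65532}
[2] add  $4, $3, $2  →  {$0:0, $1:11, $2:13, $3:17, $4:30}
[3] bne  $0, $1, L11  →  {$0:0, $1:11, $2:13, $3:17, $4:30}  ⟨branch taken⟩
[4] slt  $4, $0, $4  →  {$0:0, $1:11, $2:13, $3:17, $4:1}
[11] and  $4, $4, $4  →  {$0:0, $1:11, $2:13, $3:17, $4:1}

1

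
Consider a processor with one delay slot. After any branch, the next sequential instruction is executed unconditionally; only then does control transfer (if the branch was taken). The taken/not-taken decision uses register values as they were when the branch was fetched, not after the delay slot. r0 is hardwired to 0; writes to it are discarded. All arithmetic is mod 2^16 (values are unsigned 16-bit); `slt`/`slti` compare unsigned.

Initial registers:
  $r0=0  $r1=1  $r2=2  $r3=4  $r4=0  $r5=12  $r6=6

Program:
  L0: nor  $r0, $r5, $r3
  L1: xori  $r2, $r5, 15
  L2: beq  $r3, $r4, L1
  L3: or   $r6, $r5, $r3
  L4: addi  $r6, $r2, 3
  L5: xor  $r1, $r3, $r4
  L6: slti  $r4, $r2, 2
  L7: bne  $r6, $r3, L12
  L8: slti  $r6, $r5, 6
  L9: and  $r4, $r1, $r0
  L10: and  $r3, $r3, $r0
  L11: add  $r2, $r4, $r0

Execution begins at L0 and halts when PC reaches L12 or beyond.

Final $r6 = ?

#0 nor  $r0, $r5, $r3 ; 0/1/2/4/0/12/6
#1 xori  $r2, $r5, 15 ; 0/1/3/4/0/12/6
#2 beq  $r3, $r4, L1 ; 0/1/3/4/0/12/6 ; →fallthru
#3 or   $r6, $r5, $r3 ; 0/1/3/4/0/12/12
#4 addi  $r6, $r2, 3 ; 0/1/3/4/0/12/6
#5 xor  $r1, $r3, $r4 ; 0/4/3/4/0/12/6
#6 slti  $r4, $r2, 2 ; 0/4/3/4/0/12/6
#7 bne  $r6, $r3, L12 ; 0/4/3/4/0/12/6 ; →target
#8 slti  $r6, $r5, 6 ; 0/4/3/4/0/12/0

0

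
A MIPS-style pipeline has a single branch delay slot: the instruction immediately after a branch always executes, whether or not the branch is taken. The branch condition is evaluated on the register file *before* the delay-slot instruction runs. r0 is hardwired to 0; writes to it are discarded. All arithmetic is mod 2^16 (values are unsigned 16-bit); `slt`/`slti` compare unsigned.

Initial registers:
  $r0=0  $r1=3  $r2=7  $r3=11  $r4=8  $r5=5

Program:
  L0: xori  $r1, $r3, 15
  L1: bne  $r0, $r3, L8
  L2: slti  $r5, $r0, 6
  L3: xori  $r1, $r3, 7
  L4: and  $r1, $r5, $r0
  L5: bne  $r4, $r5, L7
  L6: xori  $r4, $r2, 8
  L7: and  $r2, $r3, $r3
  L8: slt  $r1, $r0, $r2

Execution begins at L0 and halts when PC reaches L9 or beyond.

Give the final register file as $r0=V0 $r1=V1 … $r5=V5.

$r0=0 $r1=1 $r2=7 $r3=11 $r4=8 $r5=1

PC=0  xori  $r1, $r3, 15     | $r0=0 $r1=4 $r2=7 $r3=11 $r4=8 $r5=5
PC=1  bne  $r0, $r3, L8      | $r0=0 $r1=4 $r2=7 $r3=11 $r4=8 $r5=5  [TAKEN]
PC=2  slti  $r5, $r0, 6      | $r0=0 $r1=4 $r2=7 $r3=11 $r4=8 $r5=1
PC=8  slt  $r1, $r0, $r2     | $r0=0 $r1=1 $r2=7 $r3=11 $r4=8 $r5=1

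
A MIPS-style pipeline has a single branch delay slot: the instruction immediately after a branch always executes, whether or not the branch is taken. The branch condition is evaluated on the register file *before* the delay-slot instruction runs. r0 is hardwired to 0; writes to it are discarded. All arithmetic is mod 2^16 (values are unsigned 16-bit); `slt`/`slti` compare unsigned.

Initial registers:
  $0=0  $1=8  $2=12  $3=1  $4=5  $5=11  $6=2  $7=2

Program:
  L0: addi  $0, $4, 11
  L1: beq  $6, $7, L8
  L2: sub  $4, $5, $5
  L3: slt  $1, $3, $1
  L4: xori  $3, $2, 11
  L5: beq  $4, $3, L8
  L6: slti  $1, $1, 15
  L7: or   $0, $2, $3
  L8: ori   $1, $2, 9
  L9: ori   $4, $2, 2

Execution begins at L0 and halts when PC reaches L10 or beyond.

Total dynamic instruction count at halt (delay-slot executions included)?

5

  step pc=0: addi  $0, $4, 11  regs=(0,8,12,1,5,11,2,2)
  step pc=1: beq  $6, $7, L8  cond=T  regs=(0,8,12,1,5,11,2,2)
  step pc=2: sub  $4, $5, $5  regs=(0,8,12,1,0,11,2,2)
  step pc=8: ori   $1, $2, 9  regs=(0,13,12,1,0,11,2,2)
  step pc=9: ori   $4, $2, 2  regs=(0,13,12,1,14,11,2,2)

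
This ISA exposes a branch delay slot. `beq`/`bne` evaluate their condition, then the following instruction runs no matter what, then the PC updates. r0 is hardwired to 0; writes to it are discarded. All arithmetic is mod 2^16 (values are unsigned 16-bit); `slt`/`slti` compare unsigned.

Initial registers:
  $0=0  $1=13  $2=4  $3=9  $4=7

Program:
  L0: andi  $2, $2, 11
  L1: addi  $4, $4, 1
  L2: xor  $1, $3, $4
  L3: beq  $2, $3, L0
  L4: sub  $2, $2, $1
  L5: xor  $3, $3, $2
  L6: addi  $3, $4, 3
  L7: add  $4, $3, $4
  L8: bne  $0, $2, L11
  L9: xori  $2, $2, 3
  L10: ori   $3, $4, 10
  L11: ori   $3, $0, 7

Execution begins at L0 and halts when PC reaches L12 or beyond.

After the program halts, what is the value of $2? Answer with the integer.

PC=0  andi  $2, $2, 11       | $0=0 $1=13 $2=0 $3=9 $4=7
PC=1  addi  $4, $4, 1        | $0=0 $1=13 $2=0 $3=9 $4=8
PC=2  xor  $1, $3, $4        | $0=0 $1=1 $2=0 $3=9 $4=8
PC=3  beq  $2, $3, L0        | $0=0 $1=1 $2=0 $3=9 $4=8  [not taken]
PC=4  sub  $2, $2, $1        | $0=0 $1=1 $2=65535 $3=9 $4=8
PC=5  xor  $3, $3, $2        | $0=0 $1=1 $2=65535 $3=65526 $4=8
PC=6  addi  $3, $4, 3        | $0=0 $1=1 $2=65535 $3=11 $4=8
PC=7  add  $4, $3, $4        | $0=0 $1=1 $2=65535 $3=11 $4=19
PC=8  bne  $0, $2, L11       | $0=0 $1=1 $2=65535 $3=11 $4=19  [TAKEN]
PC=9  xori  $2, $2, 3        | $0=0 $1=1 $2=65532 $3=11 $4=19
PC=11 ori   $3, $0, 7        | $0=0 $1=1 $2=65532 $3=7 $4=19

65532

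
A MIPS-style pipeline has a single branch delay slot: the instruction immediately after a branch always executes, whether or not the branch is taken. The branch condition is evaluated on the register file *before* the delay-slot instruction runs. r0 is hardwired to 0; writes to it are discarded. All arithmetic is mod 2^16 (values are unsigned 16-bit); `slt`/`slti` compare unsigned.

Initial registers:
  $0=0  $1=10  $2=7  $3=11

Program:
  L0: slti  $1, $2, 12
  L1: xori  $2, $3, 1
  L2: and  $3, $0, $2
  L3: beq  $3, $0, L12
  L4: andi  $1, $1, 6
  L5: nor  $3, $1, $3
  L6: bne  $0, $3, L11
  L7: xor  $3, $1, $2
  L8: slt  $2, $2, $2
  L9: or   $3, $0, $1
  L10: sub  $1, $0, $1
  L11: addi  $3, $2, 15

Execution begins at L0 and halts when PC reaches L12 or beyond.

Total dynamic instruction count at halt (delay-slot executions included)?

5

#0 slti  $1, $2, 12 ; 0/1/7/11
#1 xori  $2, $3, 1 ; 0/1/10/11
#2 and  $3, $0, $2 ; 0/1/10/0
#3 beq  $3, $0, L12 ; 0/1/10/0 ; →target
#4 andi  $1, $1, 6 ; 0/0/10/0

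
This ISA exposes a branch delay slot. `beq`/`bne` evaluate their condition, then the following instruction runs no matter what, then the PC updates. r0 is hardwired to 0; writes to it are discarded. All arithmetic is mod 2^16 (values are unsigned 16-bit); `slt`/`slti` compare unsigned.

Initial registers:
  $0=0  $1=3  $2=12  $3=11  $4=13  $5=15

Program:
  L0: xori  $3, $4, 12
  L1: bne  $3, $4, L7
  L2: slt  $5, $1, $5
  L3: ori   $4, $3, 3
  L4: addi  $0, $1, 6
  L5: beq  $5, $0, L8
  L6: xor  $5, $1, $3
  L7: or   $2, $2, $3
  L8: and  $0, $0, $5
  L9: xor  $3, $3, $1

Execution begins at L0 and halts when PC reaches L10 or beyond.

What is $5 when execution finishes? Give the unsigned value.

PC=0  xori  $3, $4, 12       | $0=0 $1=3 $2=12 $3=1 $4=13 $5=15
PC=1  bne  $3, $4, L7        | $0=0 $1=3 $2=12 $3=1 $4=13 $5=15  [TAKEN]
PC=2  slt  $5, $1, $5        | $0=0 $1=3 $2=12 $3=1 $4=13 $5=1
PC=7  or   $2, $2, $3        | $0=0 $1=3 $2=13 $3=1 $4=13 $5=1
PC=8  and  $0, $0, $5        | $0=0 $1=3 $2=13 $3=1 $4=13 $5=1
PC=9  xor  $3, $3, $1        | $0=0 $1=3 $2=13 $3=2 $4=13 $5=1

1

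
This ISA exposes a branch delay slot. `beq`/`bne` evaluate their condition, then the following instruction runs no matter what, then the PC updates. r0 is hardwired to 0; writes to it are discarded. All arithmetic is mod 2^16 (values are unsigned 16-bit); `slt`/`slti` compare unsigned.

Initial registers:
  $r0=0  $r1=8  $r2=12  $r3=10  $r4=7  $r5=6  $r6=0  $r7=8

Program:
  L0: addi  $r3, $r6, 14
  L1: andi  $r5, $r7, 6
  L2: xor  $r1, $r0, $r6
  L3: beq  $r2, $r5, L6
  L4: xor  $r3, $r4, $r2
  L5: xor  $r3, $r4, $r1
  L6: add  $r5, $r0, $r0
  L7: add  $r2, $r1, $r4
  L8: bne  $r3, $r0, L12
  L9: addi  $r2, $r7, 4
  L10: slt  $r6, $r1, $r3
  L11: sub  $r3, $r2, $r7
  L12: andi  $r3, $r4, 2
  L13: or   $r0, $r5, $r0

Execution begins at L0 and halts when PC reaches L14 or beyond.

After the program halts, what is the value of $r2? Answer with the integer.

12

#0 addi  $r3, $r6, 14 ; 0/8/12/14/7/6/0/8
#1 andi  $r5, $r7, 6 ; 0/8/12/14/7/0/0/8
#2 xor  $r1, $r0, $r6 ; 0/0/12/14/7/0/0/8
#3 beq  $r2, $r5, L6 ; 0/0/12/14/7/0/0/8 ; →fallthru
#4 xor  $r3, $r4, $r2 ; 0/0/12/11/7/0/0/8
#5 xor  $r3, $r4, $r1 ; 0/0/12/7/7/0/0/8
#6 add  $r5, $r0, $r0 ; 0/0/12/7/7/0/0/8
#7 add  $r2, $r1, $r4 ; 0/0/7/7/7/0/0/8
#8 bne  $r3, $r0, L12 ; 0/0/7/7/7/0/0/8 ; →target
#9 addi  $r2, $r7, 4 ; 0/0/12/7/7/0/0/8
#12 andi  $r3, $r4, 2 ; 0/0/12/2/7/0/0/8
#13 or   $r0, $r5, $r0 ; 0/0/12/2/7/0/0/8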